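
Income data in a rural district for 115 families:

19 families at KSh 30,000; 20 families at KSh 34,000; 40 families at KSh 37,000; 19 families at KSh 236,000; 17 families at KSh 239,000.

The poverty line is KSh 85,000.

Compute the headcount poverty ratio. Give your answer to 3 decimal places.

79 of the 115 families have income below KSh 85,000.
H = 79/115 = 0.687.

0.687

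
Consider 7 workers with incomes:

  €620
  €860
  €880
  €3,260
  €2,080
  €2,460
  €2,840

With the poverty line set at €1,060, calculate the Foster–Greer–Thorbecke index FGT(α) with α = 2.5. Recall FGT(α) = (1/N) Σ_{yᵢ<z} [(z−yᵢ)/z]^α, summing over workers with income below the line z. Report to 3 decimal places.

Poor units: €620, €860, €880 (q = 3 of N = 7).
Normalized shortfalls: (1060−620)/1060 = 0.4151; (1060−860)/1060 = 0.1887; (1060−880)/1060 = 0.1698.
Raised to α = 2.5: 0.11101; 0.01546; 0.01188.
Sum = 0.138358; FGT(2.5) = 0.138358 / 7 = 0.020.

0.020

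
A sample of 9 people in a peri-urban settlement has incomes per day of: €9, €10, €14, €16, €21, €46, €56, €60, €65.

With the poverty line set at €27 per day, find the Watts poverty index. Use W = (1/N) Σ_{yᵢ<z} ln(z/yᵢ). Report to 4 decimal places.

Poor units: €9, €10, €14, €16, €21 (q = 5 of N = 9).
Log gaps: ln(27/9) = 1.0986; ln(27/10) = 0.9933; ln(27/14) = 0.6568; ln(27/16) = 0.5232; ln(27/21) = 0.2513.
W = 3.523206 / 9 = 0.3915.

0.3915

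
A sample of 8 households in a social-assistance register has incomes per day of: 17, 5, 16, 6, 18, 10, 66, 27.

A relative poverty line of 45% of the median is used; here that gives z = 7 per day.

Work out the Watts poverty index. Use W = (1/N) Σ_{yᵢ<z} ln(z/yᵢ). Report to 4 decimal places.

0.0613

Below z: 5, 6 (q = 2 of N = 8).
ln(z/y) terms: ln(7/5) = 0.3365; ln(7/6) = 0.1542.
W = 0.490623 / 8 = 0.0613.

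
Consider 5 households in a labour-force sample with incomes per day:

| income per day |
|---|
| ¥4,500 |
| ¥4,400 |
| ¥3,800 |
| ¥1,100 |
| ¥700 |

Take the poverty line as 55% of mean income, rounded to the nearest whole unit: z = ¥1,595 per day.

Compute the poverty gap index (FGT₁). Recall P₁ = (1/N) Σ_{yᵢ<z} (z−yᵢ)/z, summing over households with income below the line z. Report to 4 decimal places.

Incomes under z: ¥700, ¥1,100 (q = 2 of N = 5).
Gap ratios (z−y)/z: (1595−700)/1595 = 0.5611; (1595−1100)/1595 = 0.3103.
Σ = 0.871473. Dividing by the full population N = 5 gives P₁ = 0.1743.

0.1743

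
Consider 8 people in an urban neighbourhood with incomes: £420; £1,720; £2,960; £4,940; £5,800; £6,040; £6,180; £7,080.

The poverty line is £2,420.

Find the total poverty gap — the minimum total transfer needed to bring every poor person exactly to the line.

Incomes under z: £420, £1,720 (q = 2 of N = 8).
Individual gaps: 2420−420 = 2000; 2420−1720 = 700.
Aggregate gap = £2,700.

£2,700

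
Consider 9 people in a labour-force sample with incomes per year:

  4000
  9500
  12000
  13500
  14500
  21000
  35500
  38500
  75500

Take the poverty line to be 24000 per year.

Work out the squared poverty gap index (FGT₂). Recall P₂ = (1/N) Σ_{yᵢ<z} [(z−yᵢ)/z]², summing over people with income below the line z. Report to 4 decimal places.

0.1859

Below the line: 4000, 9500, 12000, 13500, 14500, 21000 (q = 6 of N = 9).
Shortfall ratios: (24000−4000)/24000 = 0.8333; (24000−9500)/24000 = 0.6042; (24000−12000)/24000 = 0.5000; (24000−13500)/24000 = 0.4375; (24000−14500)/24000 = 0.3958; (24000−21000)/24000 = 0.1250.
Squared: 0.6944; 0.3650; 0.2500; 0.1914; 0.1567; 0.0156.
Sum = 1.673177; P₂ = 1.673177 / 9 = 0.1859.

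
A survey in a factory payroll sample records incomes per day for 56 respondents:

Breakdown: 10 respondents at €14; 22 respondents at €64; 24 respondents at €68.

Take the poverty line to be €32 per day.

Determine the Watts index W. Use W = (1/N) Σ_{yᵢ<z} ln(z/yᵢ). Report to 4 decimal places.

Poor units: 10×€14 (q = 10 of N = 56).
Log gaps: ln(32/14) = 0.8267 (×10).
W = 8.266786 / 56 = 0.1476.

0.1476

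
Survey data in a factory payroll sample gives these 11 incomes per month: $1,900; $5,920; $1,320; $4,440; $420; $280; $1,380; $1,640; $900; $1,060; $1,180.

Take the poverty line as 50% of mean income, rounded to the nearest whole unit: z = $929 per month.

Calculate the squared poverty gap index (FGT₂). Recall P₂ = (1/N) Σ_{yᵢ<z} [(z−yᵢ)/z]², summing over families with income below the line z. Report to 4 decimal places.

0.0717

Poor units: $280, $420, $900 (q = 3 of N = 11).
Shortfall ratios: (929−280)/929 = 0.6986; (929−420)/929 = 0.5479; (929−900)/929 = 0.0312.
Squared: 0.4880; 0.3002; 0.0010.
Sum = 0.789213; P₂ = 0.789213 / 11 = 0.0717.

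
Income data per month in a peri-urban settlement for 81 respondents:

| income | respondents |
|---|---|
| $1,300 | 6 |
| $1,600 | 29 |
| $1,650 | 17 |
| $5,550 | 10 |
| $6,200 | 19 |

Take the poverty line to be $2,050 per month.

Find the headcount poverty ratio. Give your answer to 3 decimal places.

0.642

52 of the 81 respondents have income below $2,050.
H = 52/81 = 0.642.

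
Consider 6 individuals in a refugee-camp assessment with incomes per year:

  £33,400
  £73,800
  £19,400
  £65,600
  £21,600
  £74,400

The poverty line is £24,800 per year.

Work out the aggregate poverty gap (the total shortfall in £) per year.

Poor units: £19,400, £21,600 (q = 2 of N = 6).
Individual gaps: 24800−19400 = 5400; 24800−21600 = 3200.
Aggregate gap = £8,600.

£8,600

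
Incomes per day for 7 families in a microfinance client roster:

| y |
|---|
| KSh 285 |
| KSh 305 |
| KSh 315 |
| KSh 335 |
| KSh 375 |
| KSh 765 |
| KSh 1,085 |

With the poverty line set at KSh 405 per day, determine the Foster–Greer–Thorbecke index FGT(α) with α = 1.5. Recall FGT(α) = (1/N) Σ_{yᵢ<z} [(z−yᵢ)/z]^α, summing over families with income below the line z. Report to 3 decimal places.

0.069

Below z: KSh 285, KSh 305, KSh 315, KSh 335, KSh 375 (q = 5 of N = 7).
Relative gaps: (405−285)/405 = 0.2963; (405−305)/405 = 0.2469; (405−315)/405 = 0.2222; (405−335)/405 = 0.1728; (405−375)/405 = 0.0741.
Raised to α = 1.5: 0.16128; 0.12269; 0.10476; 0.07186; 0.02016.
Sum = 0.480749; FGT(1.5) = 0.480749 / 7 = 0.069.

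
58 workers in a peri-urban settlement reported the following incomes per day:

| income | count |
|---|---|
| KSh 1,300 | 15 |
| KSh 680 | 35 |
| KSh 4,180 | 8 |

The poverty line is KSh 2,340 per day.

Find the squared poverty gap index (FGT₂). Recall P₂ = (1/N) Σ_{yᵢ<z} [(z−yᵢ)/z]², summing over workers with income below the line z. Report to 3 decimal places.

0.355

Below the line: 35×KSh 680, 15×KSh 1,300 (q = 50 of N = 58).
Gap ratios (z−y)/z: (2340−680)/2340 = 0.7094 (×35); (2340−1300)/2340 = 0.4444 (×15).
Squared: 0.5033 (×35); 0.1975 (×15).
Sum = 20.576740; P₂ = 20.576740 / 58 = 0.355.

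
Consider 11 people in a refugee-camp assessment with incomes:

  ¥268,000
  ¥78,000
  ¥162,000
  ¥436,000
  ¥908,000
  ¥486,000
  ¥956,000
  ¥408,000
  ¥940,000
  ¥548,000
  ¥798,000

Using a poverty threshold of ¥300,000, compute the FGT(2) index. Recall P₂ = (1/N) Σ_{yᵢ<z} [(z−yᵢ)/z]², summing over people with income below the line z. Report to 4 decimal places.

Incomes under z: ¥78,000, ¥162,000, ¥268,000 (q = 3 of N = 11).
Gap ratios (z−y)/z: (300000−78000)/300000 = 0.7400; (300000−162000)/300000 = 0.4600; (300000−268000)/300000 = 0.1067.
Squared: 0.5476; 0.2116; 0.0114.
Sum = 0.770578; P₂ = 0.770578 / 11 = 0.0701.

0.0701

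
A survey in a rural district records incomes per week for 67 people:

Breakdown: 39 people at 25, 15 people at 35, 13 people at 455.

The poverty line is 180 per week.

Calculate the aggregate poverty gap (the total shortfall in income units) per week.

8220

Below z: 39×25, 15×35 (q = 54 of N = 67).
Individual gaps: 39×(180−25) = 6045; 15×(180−35) = 2175.
Aggregate gap = 8220.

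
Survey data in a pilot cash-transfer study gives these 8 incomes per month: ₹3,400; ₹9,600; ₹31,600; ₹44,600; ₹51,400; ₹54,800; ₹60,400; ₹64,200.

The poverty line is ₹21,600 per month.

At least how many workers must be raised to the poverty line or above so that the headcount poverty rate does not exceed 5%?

Currently q = 2 of N = 8 are below the line (H = 0.250).
A headcount ratio of at most 5% allows at most ⌊0.05 × 8⌋ = 0 poor workers.
So at least 2 − 0 = 2 must be lifted.

2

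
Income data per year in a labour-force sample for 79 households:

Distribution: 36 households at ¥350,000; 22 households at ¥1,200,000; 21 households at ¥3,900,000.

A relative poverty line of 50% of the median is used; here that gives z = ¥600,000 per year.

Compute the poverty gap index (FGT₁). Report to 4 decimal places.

0.1899

Below the line: 36×¥350,000 (q = 36 of N = 79).
Shortfall ratios: (600000−350000)/600000 = 0.4167 (×36).
Σ = 15.000000. Dividing by the full population N = 79 gives P₁ = 0.1899.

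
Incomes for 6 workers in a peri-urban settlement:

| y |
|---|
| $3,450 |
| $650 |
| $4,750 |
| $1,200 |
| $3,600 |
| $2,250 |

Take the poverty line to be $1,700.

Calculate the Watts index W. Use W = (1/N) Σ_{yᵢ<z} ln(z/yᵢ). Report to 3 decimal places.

Below the line: $650, $1,200 (q = 2 of N = 6).
Log gaps: ln(1700/650) = 0.9614; ln(1700/1200) = 0.3483.
W = 1.309718 / 6 = 0.218.

0.218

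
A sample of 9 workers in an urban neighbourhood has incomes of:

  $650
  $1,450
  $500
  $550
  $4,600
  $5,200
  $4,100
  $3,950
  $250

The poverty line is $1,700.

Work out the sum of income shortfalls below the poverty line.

$5,100

Below the line: $250, $500, $550, $650, $1,450 (q = 5 of N = 9).
Individual gaps: 1700−250 = 1450; 1700−500 = 1200; 1700−550 = 1150; 1700−650 = 1050; 1700−1450 = 250.
Aggregate gap = $5,100.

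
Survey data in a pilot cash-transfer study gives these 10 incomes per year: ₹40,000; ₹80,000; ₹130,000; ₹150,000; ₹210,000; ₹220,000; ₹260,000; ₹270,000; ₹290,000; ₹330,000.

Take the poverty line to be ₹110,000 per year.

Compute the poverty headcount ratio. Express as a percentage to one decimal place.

20.0%

2 of the 10 families have income below ₹110,000.
H = 2/10 = 20.0%.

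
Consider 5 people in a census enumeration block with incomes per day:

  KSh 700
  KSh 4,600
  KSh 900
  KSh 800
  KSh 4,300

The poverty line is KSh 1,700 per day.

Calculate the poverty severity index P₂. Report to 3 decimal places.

0.170

Below z: KSh 700, KSh 800, KSh 900 (q = 3 of N = 5).
Relative gaps: (1700−700)/1700 = 0.5882; (1700−800)/1700 = 0.5294; (1700−900)/1700 = 0.4706.
Squared: 0.3460; 0.2803; 0.2215.
Sum = 0.847751; P₂ = 0.847751 / 5 = 0.170.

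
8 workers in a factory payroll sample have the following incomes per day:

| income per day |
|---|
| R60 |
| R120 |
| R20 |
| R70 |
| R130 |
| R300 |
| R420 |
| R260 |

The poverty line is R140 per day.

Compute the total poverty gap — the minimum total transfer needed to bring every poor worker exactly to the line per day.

R300

Below the line: R20, R60, R70, R120, R130 (q = 5 of N = 8).
Individual gaps: 140−20 = 120; 140−60 = 80; 140−70 = 70; 140−120 = 20; 140−130 = 10.
Aggregate gap = R300.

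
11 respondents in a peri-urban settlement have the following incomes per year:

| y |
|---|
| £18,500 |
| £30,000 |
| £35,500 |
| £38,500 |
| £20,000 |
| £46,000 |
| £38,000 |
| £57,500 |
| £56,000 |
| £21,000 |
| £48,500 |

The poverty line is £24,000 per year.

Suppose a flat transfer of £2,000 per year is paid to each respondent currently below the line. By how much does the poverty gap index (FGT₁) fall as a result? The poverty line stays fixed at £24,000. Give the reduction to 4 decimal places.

Before: below the line — £18,500, £20,000, £21,000; poverty gap index (FGT₁) = 0.047348.
After the £2,000 transfer: below the line — £20,500, £22,000, £23,000; poverty gap index (FGT₁) = 0.024621.
Reduction = 0.047348 − 0.024621 = 0.0227.

0.0227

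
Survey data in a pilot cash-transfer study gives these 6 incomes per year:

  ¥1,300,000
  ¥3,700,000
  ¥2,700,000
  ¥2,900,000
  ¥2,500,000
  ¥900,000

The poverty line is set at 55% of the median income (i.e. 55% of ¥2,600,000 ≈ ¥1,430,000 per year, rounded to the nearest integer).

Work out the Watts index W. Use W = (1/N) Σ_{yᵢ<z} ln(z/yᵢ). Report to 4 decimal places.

0.0931

Incomes under z: ¥900,000, ¥1,300,000 (q = 2 of N = 6).
Log gaps: ln(1430000/900000) = 0.4630; ln(1430000/1300000) = 0.0953.
W = 0.558345 / 6 = 0.0931.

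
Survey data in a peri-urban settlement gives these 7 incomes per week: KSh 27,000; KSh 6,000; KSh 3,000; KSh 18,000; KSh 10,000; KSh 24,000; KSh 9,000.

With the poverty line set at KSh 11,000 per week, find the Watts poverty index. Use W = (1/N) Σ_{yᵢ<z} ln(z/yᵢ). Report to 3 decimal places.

Poor units: KSh 3,000, KSh 6,000, KSh 9,000, KSh 10,000 (q = 4 of N = 7).
ln(z/y) terms: ln(11000/3000) = 1.2993; ln(11000/6000) = 0.6061; ln(11000/9000) = 0.2007; ln(11000/10000) = 0.0953.
W = 2.201400 / 7 = 0.314.

0.314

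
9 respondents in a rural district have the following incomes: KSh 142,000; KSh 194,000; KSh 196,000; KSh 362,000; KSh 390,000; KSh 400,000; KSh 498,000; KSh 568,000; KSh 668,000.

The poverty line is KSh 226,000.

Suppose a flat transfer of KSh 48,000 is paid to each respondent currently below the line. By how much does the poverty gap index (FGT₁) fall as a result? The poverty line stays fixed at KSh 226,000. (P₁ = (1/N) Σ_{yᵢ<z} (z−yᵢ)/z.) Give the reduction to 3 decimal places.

Before: below the line — KSh 142,000, KSh 194,000, KSh 196,000; poverty gap index (FGT₁) = 0.07178.
After the KSh 48,000 transfer: below the line — KSh 190,000; poverty gap index (FGT₁) = 0.01770.
Reduction = 0.07178 − 0.01770 = 0.054.

0.054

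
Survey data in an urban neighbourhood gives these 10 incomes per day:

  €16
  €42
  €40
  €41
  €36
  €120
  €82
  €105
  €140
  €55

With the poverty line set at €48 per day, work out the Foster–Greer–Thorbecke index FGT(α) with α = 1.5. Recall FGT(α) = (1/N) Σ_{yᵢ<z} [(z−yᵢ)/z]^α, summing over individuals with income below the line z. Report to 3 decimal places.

Poor units: €16, €36, €40, €41, €42 (q = 5 of N = 10).
Shortfall ratios: (48−16)/48 = 0.6667; (48−36)/48 = 0.2500; (48−40)/48 = 0.1667; (48−41)/48 = 0.1458; (48−42)/48 = 0.1250.
Raised to α = 1.5: 0.54433; 0.12500; 0.06804; 0.05569; 0.04419.
Sum = 0.837258; FGT(1.5) = 0.837258 / 10 = 0.084.

0.084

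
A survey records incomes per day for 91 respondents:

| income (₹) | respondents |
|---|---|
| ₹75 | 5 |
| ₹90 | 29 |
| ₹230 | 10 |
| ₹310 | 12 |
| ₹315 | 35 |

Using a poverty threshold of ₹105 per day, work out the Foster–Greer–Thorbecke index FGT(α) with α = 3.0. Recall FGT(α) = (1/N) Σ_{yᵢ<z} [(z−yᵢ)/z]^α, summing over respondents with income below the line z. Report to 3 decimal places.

Poor units: 5×₹75, 29×₹90 (q = 34 of N = 91).
Relative gaps: (105−75)/105 = 0.2857 (×5); (105−90)/105 = 0.1429 (×29).
Raised to α = 3.0: 0.02332 (×5); 0.00292 (×29).
Sum = 0.201166; FGT(3.0) = 0.201166 / 91 = 0.002.

0.002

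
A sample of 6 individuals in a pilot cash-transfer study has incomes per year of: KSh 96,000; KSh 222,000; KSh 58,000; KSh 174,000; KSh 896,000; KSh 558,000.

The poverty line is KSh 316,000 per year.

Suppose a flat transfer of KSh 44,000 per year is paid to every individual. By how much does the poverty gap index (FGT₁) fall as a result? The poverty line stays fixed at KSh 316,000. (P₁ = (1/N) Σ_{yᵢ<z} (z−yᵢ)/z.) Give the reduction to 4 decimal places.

0.0928

Before: below the line — KSh 58,000, KSh 96,000, KSh 174,000, KSh 222,000; poverty gap index (FGT₁) = 0.376582.
After the KSh 44,000 transfer: below the line — KSh 102,000, KSh 140,000, KSh 218,000, KSh 266,000; poverty gap index (FGT₁) = 0.283755.
Reduction = 0.376582 − 0.283755 = 0.0928.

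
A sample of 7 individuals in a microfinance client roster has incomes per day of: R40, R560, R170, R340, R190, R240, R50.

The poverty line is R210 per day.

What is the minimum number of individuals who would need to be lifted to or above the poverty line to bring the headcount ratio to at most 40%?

4 of the 7 individuals are poor, so H = 4/7 = 0.571.
A headcount ratio of at most 40% allows at most ⌊0.40 × 7⌋ = 2 poor individuals.
So at least 4 − 2 = 2 must be lifted.

2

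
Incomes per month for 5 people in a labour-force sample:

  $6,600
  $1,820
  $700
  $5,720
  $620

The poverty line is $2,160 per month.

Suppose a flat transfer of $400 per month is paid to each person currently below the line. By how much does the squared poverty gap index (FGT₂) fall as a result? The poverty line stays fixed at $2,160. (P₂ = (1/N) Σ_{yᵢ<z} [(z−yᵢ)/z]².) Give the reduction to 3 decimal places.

Before: below the line — $620, $700, $1,820; squared poverty gap index (FGT₂) = 0.19799.
After the $400 transfer: below the line — $1,020, $1,100; squared poverty gap index (FGT₂) = 0.10388.
Reduction = 0.19799 − 0.10388 = 0.094.

0.094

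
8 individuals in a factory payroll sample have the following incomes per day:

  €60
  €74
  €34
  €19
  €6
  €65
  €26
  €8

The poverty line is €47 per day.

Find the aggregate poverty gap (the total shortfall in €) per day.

€142

Below z: €6, €8, €19, €26, €34 (q = 5 of N = 8).
Individual gaps: 47−6 = 41; 47−8 = 39; 47−19 = 28; 47−26 = 21; 47−34 = 13.
Aggregate gap = €142.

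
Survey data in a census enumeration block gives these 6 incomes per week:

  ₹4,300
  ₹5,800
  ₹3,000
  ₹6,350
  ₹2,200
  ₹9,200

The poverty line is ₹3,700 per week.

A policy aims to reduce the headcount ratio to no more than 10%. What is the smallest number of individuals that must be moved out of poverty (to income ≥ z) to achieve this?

Currently q = 2 of N = 6 are below the line (H = 0.333).
A headcount ratio of at most 10% allows at most ⌊0.10 × 6⌋ = 0 poor individuals.
So at least 2 − 0 = 2 must be lifted.

2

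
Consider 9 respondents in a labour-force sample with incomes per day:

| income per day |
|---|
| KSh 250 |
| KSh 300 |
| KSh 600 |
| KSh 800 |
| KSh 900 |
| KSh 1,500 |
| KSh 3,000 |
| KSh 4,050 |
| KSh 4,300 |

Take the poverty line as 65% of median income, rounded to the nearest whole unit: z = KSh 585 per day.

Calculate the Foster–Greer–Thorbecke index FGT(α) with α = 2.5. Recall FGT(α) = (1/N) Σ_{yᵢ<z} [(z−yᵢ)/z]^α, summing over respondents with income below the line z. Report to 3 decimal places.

Incomes under z: KSh 250, KSh 300 (q = 2 of N = 9).
Shortfall ratios: (585−250)/585 = 0.5726; (585−300)/585 = 0.4872.
Raised to α = 2.5: 0.24815; 0.16566.
Sum = 0.413816; FGT(2.5) = 0.413816 / 9 = 0.046.

0.046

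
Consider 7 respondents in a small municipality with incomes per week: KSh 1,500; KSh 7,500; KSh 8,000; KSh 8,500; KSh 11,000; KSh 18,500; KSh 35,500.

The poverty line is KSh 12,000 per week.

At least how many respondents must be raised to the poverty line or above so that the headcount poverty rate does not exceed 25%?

5 of the 7 respondents are poor, so H = 5/7 = 0.714.
A headcount ratio of at most 25% allows at most ⌊0.25 × 7⌋ = 1 poor respondents.
So at least 5 − 1 = 4 must be lifted.

4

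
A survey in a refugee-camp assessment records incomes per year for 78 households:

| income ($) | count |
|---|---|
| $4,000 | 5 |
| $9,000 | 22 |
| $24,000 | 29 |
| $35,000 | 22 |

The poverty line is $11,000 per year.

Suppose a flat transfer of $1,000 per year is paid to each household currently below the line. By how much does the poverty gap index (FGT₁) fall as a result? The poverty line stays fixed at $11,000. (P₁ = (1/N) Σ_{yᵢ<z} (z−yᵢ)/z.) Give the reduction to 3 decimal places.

0.031

Before: below the line — 5×$4,000, 22×$9,000; poverty gap index (FGT₁) = 0.09207.
After the $1,000 transfer: below the line — 5×$5,000, 22×$10,000; poverty gap index (FGT₁) = 0.06061.
Reduction = 0.09207 − 0.06061 = 0.031.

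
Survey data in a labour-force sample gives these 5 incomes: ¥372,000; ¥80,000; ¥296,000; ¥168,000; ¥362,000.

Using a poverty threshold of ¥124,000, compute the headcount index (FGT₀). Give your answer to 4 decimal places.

0.2000

1 of the 5 respondents have income below ¥124,000.
H = 1/5 = 0.2000.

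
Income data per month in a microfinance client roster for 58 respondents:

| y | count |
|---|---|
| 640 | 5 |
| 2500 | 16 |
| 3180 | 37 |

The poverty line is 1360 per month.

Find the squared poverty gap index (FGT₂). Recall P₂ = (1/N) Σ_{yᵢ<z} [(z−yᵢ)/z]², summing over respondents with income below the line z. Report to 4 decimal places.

0.0242

Below the line: 5×640 (q = 5 of N = 58).
Relative gaps: (1360−640)/1360 = 0.5294 (×5).
Squared: 0.2803 (×5).
Sum = 1.401384; P₂ = 1.401384 / 58 = 0.0242.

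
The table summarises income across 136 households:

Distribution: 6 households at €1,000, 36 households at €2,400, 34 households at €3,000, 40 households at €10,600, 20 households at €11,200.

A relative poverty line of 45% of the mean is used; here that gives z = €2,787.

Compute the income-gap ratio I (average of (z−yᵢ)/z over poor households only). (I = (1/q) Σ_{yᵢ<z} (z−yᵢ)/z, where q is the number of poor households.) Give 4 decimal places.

0.2106

Below the line: 6×€1,000, 36×€2,400 (q = 42 of N = 136).
Shortfall ratios (z−y)/z: 0.6412 (×6), 0.1389 (×36); sum = 8.846071.
I averages over the q = 42 poor units only: 8.846071 / 42 = 0.2106.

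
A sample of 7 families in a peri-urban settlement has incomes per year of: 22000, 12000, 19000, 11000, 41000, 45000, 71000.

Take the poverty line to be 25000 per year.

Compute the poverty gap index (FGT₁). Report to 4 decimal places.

0.2057

Incomes under z: 11000, 12000, 19000, 22000 (q = 4 of N = 7).
Relative gaps: (25000−11000)/25000 = 0.5600; (25000−12000)/25000 = 0.5200; (25000−19000)/25000 = 0.2400; (25000−22000)/25000 = 0.1200.
Σ = 1.440000. Dividing by the full population N = 7 gives P₁ = 0.2057.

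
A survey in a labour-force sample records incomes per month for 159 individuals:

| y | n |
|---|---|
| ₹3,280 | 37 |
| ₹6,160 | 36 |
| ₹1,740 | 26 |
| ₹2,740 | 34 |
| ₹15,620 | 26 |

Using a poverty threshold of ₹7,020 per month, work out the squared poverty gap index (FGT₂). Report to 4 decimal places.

0.2414

Below z: 26×₹1,740, 34×₹2,740, 37×₹3,280, 36×₹6,160 (q = 133 of N = 159).
Gap ratios (z−y)/z: (7020−1740)/7020 = 0.7521 (×26); (7020−2740)/7020 = 0.6097 (×34); (7020−3280)/7020 = 0.5328 (×37); (7020−6160)/7020 = 0.1225 (×36).
Squared: 0.5657 (×26); 0.3717 (×34); 0.2838 (×37); 0.0150 (×36).
Sum = 38.389112; P₂ = 38.389112 / 159 = 0.2414.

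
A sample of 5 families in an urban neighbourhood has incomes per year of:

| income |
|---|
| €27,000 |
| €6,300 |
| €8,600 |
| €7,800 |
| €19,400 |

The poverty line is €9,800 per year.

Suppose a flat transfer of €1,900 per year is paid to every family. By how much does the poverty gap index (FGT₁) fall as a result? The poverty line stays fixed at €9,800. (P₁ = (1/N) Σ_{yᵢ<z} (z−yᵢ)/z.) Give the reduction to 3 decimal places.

0.102

Before: below the line — €6,300, €7,800, €8,600; poverty gap index (FGT₁) = 0.13673.
After the €1,900 transfer: below the line — €8,200, €9,700; poverty gap index (FGT₁) = 0.03469.
Reduction = 0.13673 − 0.03469 = 0.102.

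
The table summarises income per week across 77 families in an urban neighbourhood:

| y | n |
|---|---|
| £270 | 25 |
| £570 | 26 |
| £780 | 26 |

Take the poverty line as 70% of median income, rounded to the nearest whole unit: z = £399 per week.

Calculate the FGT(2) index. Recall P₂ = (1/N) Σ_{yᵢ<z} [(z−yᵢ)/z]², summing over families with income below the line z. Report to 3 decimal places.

Below the line: 25×£270 (q = 25 of N = 77).
Relative gaps: (399−270)/399 = 0.3233 (×25).
Squared: 0.1045 (×25).
Sum = 2.613206; P₂ = 2.613206 / 77 = 0.034.

0.034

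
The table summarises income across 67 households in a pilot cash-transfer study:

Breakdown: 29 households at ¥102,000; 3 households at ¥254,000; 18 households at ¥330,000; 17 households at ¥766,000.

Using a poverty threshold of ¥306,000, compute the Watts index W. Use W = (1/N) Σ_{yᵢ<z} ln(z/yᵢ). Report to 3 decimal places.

Incomes under z: 29×¥102,000, 3×¥254,000 (q = 32 of N = 67).
Log shortfalls: ln(306000/102000) = 1.0986 (×29); ln(306000/254000) = 0.1863 (×3).
W = 32.418509 / 67 = 0.484.

0.484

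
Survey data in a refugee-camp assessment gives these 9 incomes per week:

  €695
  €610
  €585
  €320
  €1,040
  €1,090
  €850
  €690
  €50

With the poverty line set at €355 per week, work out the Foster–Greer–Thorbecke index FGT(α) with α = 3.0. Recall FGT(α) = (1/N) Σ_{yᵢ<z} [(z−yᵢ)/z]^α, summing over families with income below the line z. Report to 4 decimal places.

Below z: €50, €320 (q = 2 of N = 9).
Normalized shortfalls: (355−50)/355 = 0.8592; (355−320)/355 = 0.0986.
Raised to α = 3.0: 0.63418; 0.00096.
Sum = 0.635141; FGT(3.0) = 0.635141 / 9 = 0.0706.

0.0706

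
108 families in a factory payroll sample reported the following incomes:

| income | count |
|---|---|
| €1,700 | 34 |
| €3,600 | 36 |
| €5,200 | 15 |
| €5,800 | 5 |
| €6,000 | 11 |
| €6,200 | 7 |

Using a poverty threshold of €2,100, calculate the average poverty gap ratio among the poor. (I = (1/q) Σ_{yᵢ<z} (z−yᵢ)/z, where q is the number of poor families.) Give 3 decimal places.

0.190

Poor units: 34×€1,700 (q = 34 of N = 108).
Shortfall ratios (z−y)/z: 0.1905 (×34); sum = 6.476190.
I averages over the q = 34 poor units only: 6.476190 / 34 = 0.190.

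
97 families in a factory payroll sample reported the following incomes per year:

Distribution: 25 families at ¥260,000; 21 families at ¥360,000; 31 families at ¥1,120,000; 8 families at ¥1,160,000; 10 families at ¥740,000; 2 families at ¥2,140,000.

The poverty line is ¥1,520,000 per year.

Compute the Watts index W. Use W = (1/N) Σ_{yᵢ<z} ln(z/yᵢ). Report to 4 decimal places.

0.9610

Poor units: 25×¥260,000, 21×¥360,000, 10×¥740,000, 31×¥1,120,000, 8×¥1,160,000 (q = 95 of N = 97).
ln(z/y) terms: ln(1520000/260000) = 1.7658 (×25); ln(1520000/360000) = 1.4404 (×21); ln(1520000/740000) = 0.7198 (×10); ln(1520000/1120000) = 0.3054 (×31); ln(1520000/1160000) = 0.2703 (×8).
W = 93.219501 / 97 = 0.9610.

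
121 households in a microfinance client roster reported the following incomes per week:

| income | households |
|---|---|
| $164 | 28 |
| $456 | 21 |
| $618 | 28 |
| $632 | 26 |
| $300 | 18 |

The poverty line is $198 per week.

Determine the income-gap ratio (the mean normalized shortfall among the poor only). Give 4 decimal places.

0.1717

Below the line: 28×$164 (q = 28 of N = 121).
Relative gaps: 0.1717 (×28); sum = 4.808081.
The income-gap ratio divides by q (the poor only): 4.808081 / 28 = 0.1717.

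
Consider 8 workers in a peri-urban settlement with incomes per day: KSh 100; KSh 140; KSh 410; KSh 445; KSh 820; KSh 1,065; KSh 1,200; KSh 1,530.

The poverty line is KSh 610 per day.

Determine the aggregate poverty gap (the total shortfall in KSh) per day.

KSh 1,345

Poor units: KSh 100, KSh 140, KSh 410, KSh 445 (q = 4 of N = 8).
Individual gaps: 610−100 = 510; 610−140 = 470; 610−410 = 200; 610−445 = 165.
Aggregate gap = KSh 1,345.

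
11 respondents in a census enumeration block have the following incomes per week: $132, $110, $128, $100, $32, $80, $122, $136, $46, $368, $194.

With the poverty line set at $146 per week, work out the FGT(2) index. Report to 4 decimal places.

Below z: $32, $46, $80, $100, $110, $122, $128, $132, $136 (q = 9 of N = 11).
Shortfall ratios: (146−32)/146 = 0.7808; (146−46)/146 = 0.6849; (146−80)/146 = 0.4521; (146−100)/146 = 0.3151; (146−110)/146 = 0.2466; (146−122)/146 = 0.1644; (146−128)/146 = 0.1233; (146−132)/146 = 0.0959; (146−136)/146 = 0.0685.
Squared: 0.6097; 0.4691; 0.2044; 0.0993; 0.0608; 0.0270; 0.0152; 0.0092; 0.0047.
Sum = 1.499343; P₂ = 1.499343 / 11 = 0.1363.

0.1363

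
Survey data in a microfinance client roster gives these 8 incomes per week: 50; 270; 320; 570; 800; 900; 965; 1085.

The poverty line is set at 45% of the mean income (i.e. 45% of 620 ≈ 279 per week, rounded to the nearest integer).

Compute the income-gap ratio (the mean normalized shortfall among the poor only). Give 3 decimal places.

Poor units: 50, 270 (q = 2 of N = 8).
Relative gaps: 0.8208, 0.0323; sum = 0.853047.
The income-gap ratio divides by q (the poor only): 0.853047 / 2 = 0.427.

0.427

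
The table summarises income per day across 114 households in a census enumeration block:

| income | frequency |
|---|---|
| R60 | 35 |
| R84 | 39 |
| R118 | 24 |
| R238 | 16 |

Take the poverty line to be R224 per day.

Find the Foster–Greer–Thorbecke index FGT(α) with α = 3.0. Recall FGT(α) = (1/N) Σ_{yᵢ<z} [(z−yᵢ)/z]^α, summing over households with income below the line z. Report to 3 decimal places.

0.226

Below the line: 35×R60, 39×R84, 24×R118 (q = 98 of N = 114).
Normalized shortfalls: (224−60)/224 = 0.7321 (×35); (224−84)/224 = 0.6250 (×39); (224−118)/224 = 0.4732 (×24).
Raised to α = 3.0: 0.39245 (×35); 0.24414 (×39); 0.10597 (×24).
Sum = 25.800559; FGT(3.0) = 25.800559 / 114 = 0.226.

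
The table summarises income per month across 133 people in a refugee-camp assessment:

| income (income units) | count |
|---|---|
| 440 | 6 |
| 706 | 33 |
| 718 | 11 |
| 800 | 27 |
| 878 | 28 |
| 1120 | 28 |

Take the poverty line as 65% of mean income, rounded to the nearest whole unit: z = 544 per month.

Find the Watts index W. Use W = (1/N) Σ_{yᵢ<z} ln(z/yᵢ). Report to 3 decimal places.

0.010

Incomes under z: 6×440 (q = 6 of N = 133).
ln(z/y) terms: ln(544/440) = 0.2122 (×6).
W = 1.273047 / 133 = 0.010.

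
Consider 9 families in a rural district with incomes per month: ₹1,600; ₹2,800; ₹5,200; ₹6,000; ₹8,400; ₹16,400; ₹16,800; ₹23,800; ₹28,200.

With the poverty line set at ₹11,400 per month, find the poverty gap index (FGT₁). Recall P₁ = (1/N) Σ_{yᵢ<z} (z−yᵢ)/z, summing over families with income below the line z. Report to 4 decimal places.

0.3216

Incomes under z: ₹1,600, ₹2,800, ₹5,200, ₹6,000, ₹8,400 (q = 5 of N = 9).
Relative gaps: (11400−1600)/11400 = 0.8596; (11400−2800)/11400 = 0.7544; (11400−5200)/11400 = 0.5439; (11400−6000)/11400 = 0.4737; (11400−8400)/11400 = 0.2632.
Sum of shortfalls = 2.894737; P₁ averages over all N: 2.894737 / 9 = 0.3216.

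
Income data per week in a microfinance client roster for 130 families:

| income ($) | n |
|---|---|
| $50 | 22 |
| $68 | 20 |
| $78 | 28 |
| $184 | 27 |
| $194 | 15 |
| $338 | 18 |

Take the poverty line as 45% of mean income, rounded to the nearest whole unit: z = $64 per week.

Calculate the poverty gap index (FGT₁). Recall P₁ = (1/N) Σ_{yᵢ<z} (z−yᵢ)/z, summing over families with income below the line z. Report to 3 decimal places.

Incomes under z: 22×$50 (q = 22 of N = 130).
Relative gaps: (64−50)/64 = 0.2188 (×22).
Σ = 4.812500. Dividing by the full population N = 130 gives P₁ = 0.037.

0.037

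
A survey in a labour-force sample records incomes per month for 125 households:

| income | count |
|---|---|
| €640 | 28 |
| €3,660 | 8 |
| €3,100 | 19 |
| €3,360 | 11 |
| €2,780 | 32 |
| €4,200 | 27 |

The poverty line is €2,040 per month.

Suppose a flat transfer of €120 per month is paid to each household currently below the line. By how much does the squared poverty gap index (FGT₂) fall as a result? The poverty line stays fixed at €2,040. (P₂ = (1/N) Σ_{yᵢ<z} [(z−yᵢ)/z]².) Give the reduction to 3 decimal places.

0.017

Before: below the line — 28×€640; squared poverty gap index (FGT₂) = 0.10550.
After the €120 transfer: below the line — 28×€760; squared poverty gap index (FGT₂) = 0.08819.
Reduction = 0.10550 − 0.08819 = 0.017.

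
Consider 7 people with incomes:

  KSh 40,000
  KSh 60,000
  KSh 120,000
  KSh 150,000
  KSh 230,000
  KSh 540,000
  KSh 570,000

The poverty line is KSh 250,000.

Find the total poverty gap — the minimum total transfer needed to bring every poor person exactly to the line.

KSh 650,000

Poor units: KSh 40,000, KSh 60,000, KSh 120,000, KSh 150,000, KSh 230,000 (q = 5 of N = 7).
Individual gaps: 250000−40000 = 210000; 250000−60000 = 190000; 250000−120000 = 130000; 250000−150000 = 100000; 250000−230000 = 20000.
Aggregate gap = KSh 650,000.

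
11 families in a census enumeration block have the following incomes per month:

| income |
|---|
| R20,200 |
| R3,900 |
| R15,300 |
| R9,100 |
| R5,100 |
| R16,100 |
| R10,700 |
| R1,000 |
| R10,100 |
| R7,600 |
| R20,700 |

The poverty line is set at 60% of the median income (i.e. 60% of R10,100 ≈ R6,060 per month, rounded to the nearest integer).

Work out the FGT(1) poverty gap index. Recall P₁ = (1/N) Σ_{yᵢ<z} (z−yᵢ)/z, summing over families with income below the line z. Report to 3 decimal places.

0.123

Below the line: R1,000, R3,900, R5,100 (q = 3 of N = 11).
Relative gaps: (6060−1000)/6060 = 0.8350; (6060−3900)/6060 = 0.3564; (6060−5100)/6060 = 0.1584.
Sum of shortfalls = 1.349835; P₁ averages over all N: 1.349835 / 11 = 0.123.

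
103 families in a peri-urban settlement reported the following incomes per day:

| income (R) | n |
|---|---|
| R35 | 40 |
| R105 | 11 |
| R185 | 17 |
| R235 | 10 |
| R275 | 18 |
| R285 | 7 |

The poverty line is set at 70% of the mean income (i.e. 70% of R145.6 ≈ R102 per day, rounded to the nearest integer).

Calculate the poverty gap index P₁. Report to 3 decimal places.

Poor units: 40×R35 (q = 40 of N = 103).
Gap ratios (z−y)/z: (102−35)/102 = 0.6569 (×40).
Sum of shortfalls = 26.274510; P₁ averages over all N: 26.274510 / 103 = 0.255.

0.255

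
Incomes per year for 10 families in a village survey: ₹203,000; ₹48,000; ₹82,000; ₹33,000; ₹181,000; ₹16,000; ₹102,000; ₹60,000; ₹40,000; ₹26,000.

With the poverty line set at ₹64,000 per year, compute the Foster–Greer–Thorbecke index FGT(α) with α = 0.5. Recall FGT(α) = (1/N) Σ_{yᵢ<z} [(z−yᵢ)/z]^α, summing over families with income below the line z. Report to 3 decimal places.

Poor units: ₹16,000, ₹26,000, ₹33,000, ₹40,000, ₹48,000, ₹60,000 (q = 6 of N = 10).
Shortfall ratios: (64000−16000)/64000 = 0.7500; (64000−26000)/64000 = 0.5938; (64000−33000)/64000 = 0.4844; (64000−40000)/64000 = 0.3750; (64000−48000)/64000 = 0.2500; (64000−60000)/64000 = 0.0625.
Raised to α = 0.5: 0.86603; 0.77055; 0.69597; 0.61237; 0.50000; 0.25000.
Sum = 3.694920; FGT(0.5) = 3.694920 / 10 = 0.369.

0.369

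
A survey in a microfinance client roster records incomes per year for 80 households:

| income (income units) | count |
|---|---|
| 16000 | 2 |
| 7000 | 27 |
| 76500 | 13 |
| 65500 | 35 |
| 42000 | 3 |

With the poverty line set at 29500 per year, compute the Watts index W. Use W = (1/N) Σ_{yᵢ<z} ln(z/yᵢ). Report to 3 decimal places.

0.501

Poor units: 27×7000, 2×16000 (q = 29 of N = 80).
Log gaps: ln(29500/7000) = 1.4385 (×27); ln(29500/16000) = 0.6118 (×2).
W = 40.062566 / 80 = 0.501.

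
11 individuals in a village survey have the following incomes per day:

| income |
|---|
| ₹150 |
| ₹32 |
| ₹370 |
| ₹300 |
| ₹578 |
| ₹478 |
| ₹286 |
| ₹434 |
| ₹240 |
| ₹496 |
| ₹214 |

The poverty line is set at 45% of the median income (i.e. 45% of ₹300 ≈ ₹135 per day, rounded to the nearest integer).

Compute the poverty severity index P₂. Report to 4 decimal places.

0.0529

Below z: ₹32 (q = 1 of N = 11).
Normalized shortfalls: (135−32)/135 = 0.7630.
Squared: 0.5821.
Sum = 0.582112; P₂ = 0.582112 / 11 = 0.0529.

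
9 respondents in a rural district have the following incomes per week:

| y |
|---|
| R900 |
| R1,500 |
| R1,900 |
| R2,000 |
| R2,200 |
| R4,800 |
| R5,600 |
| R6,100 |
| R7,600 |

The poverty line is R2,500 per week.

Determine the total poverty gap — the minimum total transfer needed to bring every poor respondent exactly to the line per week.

R4,000

Below z: R900, R1,500, R1,900, R2,000, R2,200 (q = 5 of N = 9).
Individual gaps: 2500−900 = 1600; 2500−1500 = 1000; 2500−1900 = 600; 2500−2000 = 500; 2500−2200 = 300.
Aggregate gap = R4,000.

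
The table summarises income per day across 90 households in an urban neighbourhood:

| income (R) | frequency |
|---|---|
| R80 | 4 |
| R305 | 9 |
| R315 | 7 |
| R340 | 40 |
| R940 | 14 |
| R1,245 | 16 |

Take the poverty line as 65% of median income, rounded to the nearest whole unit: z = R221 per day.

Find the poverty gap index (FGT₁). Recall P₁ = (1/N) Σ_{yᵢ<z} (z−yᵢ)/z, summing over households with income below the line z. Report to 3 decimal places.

0.028

Below z: 4×R80 (q = 4 of N = 90).
Gap ratios (z−y)/z: (221−80)/221 = 0.6380 (×4).
Σ = 2.552036. Dividing by the full population N = 90 gives P₁ = 0.028.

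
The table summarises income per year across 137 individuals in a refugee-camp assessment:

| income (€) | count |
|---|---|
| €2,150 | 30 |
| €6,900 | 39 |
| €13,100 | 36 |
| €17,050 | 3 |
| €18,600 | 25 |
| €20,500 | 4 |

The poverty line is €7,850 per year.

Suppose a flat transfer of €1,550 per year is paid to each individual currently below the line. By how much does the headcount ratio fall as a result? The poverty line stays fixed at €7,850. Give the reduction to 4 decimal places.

Before: below the line — 30×€2,150, 39×€6,900; headcount ratio = 0.503650.
After the €1,550 transfer: below the line — 30×€3,700; headcount ratio = 0.218978.
Reduction = 0.503650 − 0.218978 = 0.2847.

0.2847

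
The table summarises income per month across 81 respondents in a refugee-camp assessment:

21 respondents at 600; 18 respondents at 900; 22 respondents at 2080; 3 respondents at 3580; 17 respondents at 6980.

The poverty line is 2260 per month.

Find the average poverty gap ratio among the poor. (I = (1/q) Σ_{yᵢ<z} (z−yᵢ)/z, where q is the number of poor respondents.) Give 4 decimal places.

Below z: 21×600, 18×900, 22×2080 (q = 61 of N = 81).
Shortfall ratios (z−y)/z: 0.7345 (×21), 0.6018 (×18), 0.0796 (×22); sum = 28.008850.
The income-gap ratio divides by q (the poor only): 28.008850 / 61 = 0.4592.

0.4592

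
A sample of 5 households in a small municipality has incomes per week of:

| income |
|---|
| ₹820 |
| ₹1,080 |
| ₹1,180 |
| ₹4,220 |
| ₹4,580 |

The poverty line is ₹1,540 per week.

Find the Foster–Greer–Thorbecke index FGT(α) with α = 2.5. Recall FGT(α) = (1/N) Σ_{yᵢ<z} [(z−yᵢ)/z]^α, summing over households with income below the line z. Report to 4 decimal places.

Below the line: ₹820, ₹1,080, ₹1,180 (q = 3 of N = 5).
Normalized shortfalls: (1540−820)/1540 = 0.4675; (1540−1080)/1540 = 0.2987; (1540−1180)/1540 = 0.2338.
Raised to α = 2.5: 0.14946; 0.04876; 0.02642.
Sum = 0.224646; FGT(2.5) = 0.224646 / 5 = 0.0449.

0.0449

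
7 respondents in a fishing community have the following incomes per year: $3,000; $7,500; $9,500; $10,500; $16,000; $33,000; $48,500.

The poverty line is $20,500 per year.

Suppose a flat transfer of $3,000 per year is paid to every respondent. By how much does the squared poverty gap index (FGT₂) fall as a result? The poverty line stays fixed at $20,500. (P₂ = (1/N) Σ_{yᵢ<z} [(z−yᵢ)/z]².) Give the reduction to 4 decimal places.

Before: below the line — $3,000, $7,500, $9,500, $10,500, $16,000; squared poverty gap index (FGT₂) = 0.243563.
After the $3,000 transfer: below the line — $6,000, $10,500, $12,500, $13,500, $19,000; squared poverty gap index (FGT₂) = 0.144642.
Reduction = 0.243563 − 0.144642 = 0.0989.

0.0989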